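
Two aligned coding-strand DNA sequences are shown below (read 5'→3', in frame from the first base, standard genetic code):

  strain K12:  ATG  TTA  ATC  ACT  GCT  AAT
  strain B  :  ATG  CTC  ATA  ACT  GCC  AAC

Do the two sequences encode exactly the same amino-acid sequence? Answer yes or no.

yes

Codon 1: ATG Met / ATG Met — identical.
Codon 2: TTA Leu / CTC Leu — synonymous.
Codon 3: ATC Ile / ATA Ile — synonymous.
Codon 4: ACT Thr / ACT Thr — identical.
Codon 5: GCT Ala / GCC Ala — synonymous.
Codon 6: AAT Asn / AAC Asn — synonymous.
Nonsynonymous differences: 0 → same protein.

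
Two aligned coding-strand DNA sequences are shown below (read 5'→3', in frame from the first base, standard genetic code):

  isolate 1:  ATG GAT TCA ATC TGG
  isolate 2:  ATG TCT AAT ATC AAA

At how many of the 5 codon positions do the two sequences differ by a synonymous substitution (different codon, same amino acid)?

Codon 1: ATG Met / ATG Met — identical.
Codon 2: GAT Asp / TCT Ser — nonsynonymous.
Codon 3: TCA Ser / AAT Asn — nonsynonymous.
Codon 4: ATC Ile / ATC Ile — identical.
Codon 5: TGG Trp / AAA Lys — nonsynonymous.
Synonymous differences: 0.

0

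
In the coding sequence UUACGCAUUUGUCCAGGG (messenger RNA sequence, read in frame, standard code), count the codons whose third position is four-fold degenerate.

3

Codon 1 UUA (Leu): third position 2-fold.
Codon 2 CGC (Arg): third position 4-fold.
Codon 3 AUU (Ile): third position 3-fold.
Codon 4 UGU (Cys): third position 2-fold.
Codon 5 CCA (Pro): third position 4-fold.
Codon 6 GGG (Gly): third position 4-fold.
Four-fold degenerate third positions: 3.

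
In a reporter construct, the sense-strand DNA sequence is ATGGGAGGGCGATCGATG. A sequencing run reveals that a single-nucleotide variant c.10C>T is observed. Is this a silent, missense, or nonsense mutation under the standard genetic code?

Position 10 falls in codon 4: CGA → Arg.
After the substitution the codon is TGA → Stop.
The new codon is a stop codon, so this is a nonsense mutation.

nonsense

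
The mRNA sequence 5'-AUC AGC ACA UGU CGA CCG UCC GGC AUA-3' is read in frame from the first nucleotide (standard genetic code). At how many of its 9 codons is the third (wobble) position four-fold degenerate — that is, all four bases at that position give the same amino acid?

5

Codon 1 AUC (Ile): third position 3-fold.
Codon 2 AGC (Ser): third position 2-fold.
Codon 3 ACA (Thr): third position 4-fold.
Codon 4 UGU (Cys): third position 2-fold.
Codon 5 CGA (Arg): third position 4-fold.
Codon 6 CCG (Pro): third position 4-fold.
Codon 7 UCC (Ser): third position 4-fold.
Codon 8 GGC (Gly): third position 4-fold.
Codon 9 AUA (Ile): third position 3-fold.
Four-fold degenerate third positions: 5.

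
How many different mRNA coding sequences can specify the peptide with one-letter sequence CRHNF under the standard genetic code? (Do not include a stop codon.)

96

Cys: 2 codons.
Arg: 6 codons.
His: 2 codons.
Asn: 2 codons.
Phe: 2 codons.
2 × 6 × 2 × 2 × 2 = 96.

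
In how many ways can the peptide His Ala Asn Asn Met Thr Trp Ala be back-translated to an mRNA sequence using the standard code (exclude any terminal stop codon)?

512

His: 2 codons.
Ala: 4 codons.
Asn: 2 codons.
Asn: 2 codons.
Met: 1 codon.
Thr: 4 codons.
Trp: 1 codon.
Ala: 4 codons.
2 × 4 × 2 × 2 × 1 × 4 × 1 × 4 = 512.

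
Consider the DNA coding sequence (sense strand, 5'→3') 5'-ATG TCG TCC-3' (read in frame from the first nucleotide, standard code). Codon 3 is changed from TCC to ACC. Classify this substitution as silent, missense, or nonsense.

Position 7 falls in codon 3: TCC → Ser.
After the substitution the codon is ACC → Thr.
Ser ≠ Thr, so this is a missense mutation.

missense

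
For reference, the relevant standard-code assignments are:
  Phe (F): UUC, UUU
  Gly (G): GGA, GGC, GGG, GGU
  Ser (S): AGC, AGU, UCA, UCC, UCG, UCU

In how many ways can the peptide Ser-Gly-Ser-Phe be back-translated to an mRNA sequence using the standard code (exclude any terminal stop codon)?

Ser: 6 codons.
Gly: 4 codons.
Ser: 6 codons.
Phe: 2 codons.
6 × 4 × 6 × 2 = 288.

288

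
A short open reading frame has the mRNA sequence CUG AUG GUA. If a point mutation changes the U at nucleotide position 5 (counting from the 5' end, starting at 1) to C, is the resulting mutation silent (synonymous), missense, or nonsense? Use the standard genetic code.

missense

Position 5 falls in codon 2: AUG → Met.
After the substitution the codon is ACG → Thr.
Met ≠ Thr, so this is a missense mutation.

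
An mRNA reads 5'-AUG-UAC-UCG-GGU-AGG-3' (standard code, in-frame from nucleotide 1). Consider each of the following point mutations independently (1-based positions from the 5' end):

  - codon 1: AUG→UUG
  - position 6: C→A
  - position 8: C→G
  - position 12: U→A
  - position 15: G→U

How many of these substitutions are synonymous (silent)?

1

Codon 1: AUG (Met) → UUG (Leu) — missense.
Codon 2: UAC (Tyr) → UAA (Stop) — nonsense.
Codon 3: UCG (Ser) → UGG (Trp) — missense.
Codon 4: GGU (Gly) → GGA (Gly) — synonymous.
Codon 5: AGG (Arg) → AGU (Ser) — missense.
Synonymous: 1 of 5.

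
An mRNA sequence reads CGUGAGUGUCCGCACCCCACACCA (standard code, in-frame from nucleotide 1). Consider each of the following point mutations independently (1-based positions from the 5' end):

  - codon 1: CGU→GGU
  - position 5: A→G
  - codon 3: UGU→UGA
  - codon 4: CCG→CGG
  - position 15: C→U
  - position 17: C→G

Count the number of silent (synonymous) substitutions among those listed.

Codon 1: CGU (Arg) → GGU (Gly) — missense.
Codon 2: GAG (Glu) → GGG (Gly) — missense.
Codon 3: UGU (Cys) → UGA (Stop) — nonsense.
Codon 4: CCG (Pro) → CGG (Arg) — missense.
Codon 5: CAC (His) → CAU (His) — synonymous.
Codon 6: CCC (Pro) → CGC (Arg) — missense.
Synonymous: 1 of 6.

1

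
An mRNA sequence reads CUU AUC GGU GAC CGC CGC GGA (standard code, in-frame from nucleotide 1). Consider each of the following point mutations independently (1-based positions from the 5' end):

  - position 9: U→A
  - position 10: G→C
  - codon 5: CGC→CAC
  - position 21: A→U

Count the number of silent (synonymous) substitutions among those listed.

2

Codon 3: GGU (Gly) → GGA (Gly) — synonymous.
Codon 4: GAC (Asp) → CAC (His) — missense.
Codon 5: CGC (Arg) → CAC (His) — missense.
Codon 7: GGA (Gly) → GGU (Gly) — synonymous.
Synonymous: 2 of 4.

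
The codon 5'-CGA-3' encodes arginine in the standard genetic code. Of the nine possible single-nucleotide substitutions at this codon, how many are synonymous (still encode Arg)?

4

Position 1: AGA → 1 synonymous.
Position 2: none → 0 synonymous.
Position 3: CGU, CGC, CGG → 3 synonymous.
Total: 1 + 0 + 3 = 4.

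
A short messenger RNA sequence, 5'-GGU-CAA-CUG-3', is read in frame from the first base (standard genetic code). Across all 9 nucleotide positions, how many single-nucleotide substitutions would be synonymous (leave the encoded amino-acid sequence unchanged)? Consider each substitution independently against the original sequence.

8

Codon 1 (GGU, Gly): 3 synonymous substitutions.
Codon 2 (CAA, Gln): 1 synonymous substitution.
Codon 3 (CUG, Leu): 4 synonymous substitutions.
Total: 3 + 1 + 4 = 8.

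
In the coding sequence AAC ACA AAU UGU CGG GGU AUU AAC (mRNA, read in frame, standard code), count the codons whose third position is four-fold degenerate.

3

Codon 1 AAC (Asn): third position 2-fold.
Codon 2 ACA (Thr): third position 4-fold.
Codon 3 AAU (Asn): third position 2-fold.
Codon 4 UGU (Cys): third position 2-fold.
Codon 5 CGG (Arg): third position 4-fold.
Codon 6 GGU (Gly): third position 4-fold.
Codon 7 AUU (Ile): third position 3-fold.
Codon 8 AAC (Asn): third position 2-fold.
Four-fold degenerate third positions: 3.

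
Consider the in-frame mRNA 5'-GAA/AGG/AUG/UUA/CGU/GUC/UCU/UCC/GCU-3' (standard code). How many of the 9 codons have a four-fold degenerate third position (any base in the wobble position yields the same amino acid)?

Codon 1 GAA (Glu): third position 2-fold.
Codon 2 AGG (Arg): third position 2-fold.
Codon 3 AUG (Met): third position 1-fold.
Codon 4 UUA (Leu): third position 2-fold.
Codon 5 CGU (Arg): third position 4-fold.
Codon 6 GUC (Val): third position 4-fold.
Codon 7 UCU (Ser): third position 4-fold.
Codon 8 UCC (Ser): third position 4-fold.
Codon 9 GCU (Ala): third position 4-fold.
Four-fold degenerate third positions: 5.

5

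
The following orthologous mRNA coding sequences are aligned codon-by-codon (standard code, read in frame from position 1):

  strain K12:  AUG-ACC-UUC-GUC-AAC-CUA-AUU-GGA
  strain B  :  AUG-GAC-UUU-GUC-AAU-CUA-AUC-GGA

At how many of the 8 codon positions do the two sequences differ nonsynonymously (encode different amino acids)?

Codon 1: AUG Met / AUG Met — identical.
Codon 2: ACC Thr / GAC Asp — nonsynonymous.
Codon 3: UUC Phe / UUU Phe — synonymous.
Codon 4: GUC Val / GUC Val — identical.
Codon 5: AAC Asn / AAU Asn — synonymous.
Codon 6: CUA Leu / CUA Leu — identical.
Codon 7: AUU Ile / AUC Ile — synonymous.
Codon 8: GGA Gly / GGA Gly — identical.
Nonsynonymous differences: 1.

1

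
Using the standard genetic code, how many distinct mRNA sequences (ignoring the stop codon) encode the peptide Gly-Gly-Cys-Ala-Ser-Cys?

Gly: 4 codons.
Gly: 4 codons.
Cys: 2 codons.
Ala: 4 codons.
Ser: 6 codons.
Cys: 2 codons.
4 × 4 × 2 × 4 × 6 × 2 = 1536.

1536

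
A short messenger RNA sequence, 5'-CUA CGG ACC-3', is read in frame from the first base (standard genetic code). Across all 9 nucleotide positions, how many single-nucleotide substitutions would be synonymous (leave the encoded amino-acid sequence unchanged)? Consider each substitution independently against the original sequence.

Codon 1 (CUA, Leu): 4 synonymous substitutions.
Codon 2 (CGG, Arg): 4 synonymous substitutions.
Codon 3 (ACC, Thr): 3 synonymous substitutions.
Total: 4 + 4 + 3 = 11.

11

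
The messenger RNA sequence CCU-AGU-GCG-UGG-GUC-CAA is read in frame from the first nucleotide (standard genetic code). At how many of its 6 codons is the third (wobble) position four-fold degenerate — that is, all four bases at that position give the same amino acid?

Codon 1 CCU (Pro): third position 4-fold.
Codon 2 AGU (Ser): third position 2-fold.
Codon 3 GCG (Ala): third position 4-fold.
Codon 4 UGG (Trp): third position 1-fold.
Codon 5 GUC (Val): third position 4-fold.
Codon 6 CAA (Gln): third position 2-fold.
Four-fold degenerate third positions: 3.

3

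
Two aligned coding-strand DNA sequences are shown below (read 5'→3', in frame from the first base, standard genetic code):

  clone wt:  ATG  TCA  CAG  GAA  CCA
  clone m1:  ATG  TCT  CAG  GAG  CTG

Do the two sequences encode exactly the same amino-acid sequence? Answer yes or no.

no

Codon 1: ATG Met / ATG Met — identical.
Codon 2: TCA Ser / TCT Ser — synonymous.
Codon 3: CAG Gln / CAG Gln — identical.
Codon 4: GAA Glu / GAG Glu — synonymous.
Codon 5: CCA Pro / CTG Leu — nonsynonymous.
Nonsynonymous differences: 1 → different protein.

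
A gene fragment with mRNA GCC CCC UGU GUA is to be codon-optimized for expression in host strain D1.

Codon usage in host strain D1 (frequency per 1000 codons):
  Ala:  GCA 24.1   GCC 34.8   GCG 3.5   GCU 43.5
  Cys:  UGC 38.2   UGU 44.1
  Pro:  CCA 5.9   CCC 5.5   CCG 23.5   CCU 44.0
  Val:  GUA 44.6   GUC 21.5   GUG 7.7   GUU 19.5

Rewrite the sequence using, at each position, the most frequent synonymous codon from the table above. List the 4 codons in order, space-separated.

Codon 1 (Ala): best is GCU at 43.5.
Codon 2 (Pro): best is CCU at 44.0.
Codon 3 (Cys): best is UGU at 44.1.
Codon 4 (Val): best is GUA at 44.6.

GCU CCU UGU GUA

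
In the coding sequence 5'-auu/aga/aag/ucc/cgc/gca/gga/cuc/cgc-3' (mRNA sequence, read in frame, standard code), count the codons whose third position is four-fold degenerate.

6

Codon 1 AUU (Ile): third position 3-fold.
Codon 2 AGA (Arg): third position 2-fold.
Codon 3 AAG (Lys): third position 2-fold.
Codon 4 UCC (Ser): third position 4-fold.
Codon 5 CGC (Arg): third position 4-fold.
Codon 6 GCA (Ala): third position 4-fold.
Codon 7 GGA (Gly): third position 4-fold.
Codon 8 CUC (Leu): third position 4-fold.
Codon 9 CGC (Arg): third position 4-fold.
Four-fold degenerate third positions: 6.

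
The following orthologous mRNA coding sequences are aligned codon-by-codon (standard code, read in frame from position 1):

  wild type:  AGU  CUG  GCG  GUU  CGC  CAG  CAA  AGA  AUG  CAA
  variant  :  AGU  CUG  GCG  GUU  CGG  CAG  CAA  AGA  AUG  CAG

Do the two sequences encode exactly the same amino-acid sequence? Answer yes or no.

Codon 1: AGU Ser / AGU Ser — identical.
Codon 2: CUG Leu / CUG Leu — identical.
Codon 3: GCG Ala / GCG Ala — identical.
Codon 4: GUU Val / GUU Val — identical.
Codon 5: CGC Arg / CGG Arg — synonymous.
Codon 6: CAG Gln / CAG Gln — identical.
Codon 7: CAA Gln / CAA Gln — identical.
Codon 8: AGA Arg / AGA Arg — identical.
Codon 9: AUG Met / AUG Met — identical.
Codon 10: CAA Gln / CAG Gln — synonymous.
Nonsynonymous differences: 0 → same protein.

yes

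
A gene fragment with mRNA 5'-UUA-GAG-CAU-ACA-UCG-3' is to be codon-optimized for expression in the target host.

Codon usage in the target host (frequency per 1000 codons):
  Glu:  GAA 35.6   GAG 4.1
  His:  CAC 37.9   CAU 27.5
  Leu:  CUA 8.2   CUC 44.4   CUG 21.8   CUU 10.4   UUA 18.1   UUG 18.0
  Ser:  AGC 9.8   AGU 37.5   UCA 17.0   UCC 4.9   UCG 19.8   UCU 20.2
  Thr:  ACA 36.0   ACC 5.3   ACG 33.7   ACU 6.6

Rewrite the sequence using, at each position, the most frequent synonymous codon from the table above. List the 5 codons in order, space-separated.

Codon 1 (Leu): best is CUC at 44.4.
Codon 2 (Glu): best is GAA at 35.6.
Codon 3 (His): best is CAC at 37.9.
Codon 4 (Thr): best is ACA at 36.0.
Codon 5 (Ser): best is AGU at 37.5.

CUC GAA CAC ACA AGU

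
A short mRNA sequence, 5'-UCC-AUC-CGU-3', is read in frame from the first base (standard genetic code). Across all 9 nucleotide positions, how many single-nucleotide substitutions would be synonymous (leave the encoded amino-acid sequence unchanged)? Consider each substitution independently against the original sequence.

Codon 1 (UCC, Ser): 3 synonymous substitutions.
Codon 2 (AUC, Ile): 2 synonymous substitutions.
Codon 3 (CGU, Arg): 3 synonymous substitutions.
Total: 3 + 2 + 3 = 8.

8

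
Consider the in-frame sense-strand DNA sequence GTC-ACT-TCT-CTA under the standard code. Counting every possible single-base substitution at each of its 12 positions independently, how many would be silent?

Codon 1 (GTC, Val): 3 synonymous substitutions.
Codon 2 (ACT, Thr): 3 synonymous substitutions.
Codon 3 (TCT, Ser): 3 synonymous substitutions.
Codon 4 (CTA, Leu): 4 synonymous substitutions.
Total: 3 + 3 + 3 + 4 = 13.

13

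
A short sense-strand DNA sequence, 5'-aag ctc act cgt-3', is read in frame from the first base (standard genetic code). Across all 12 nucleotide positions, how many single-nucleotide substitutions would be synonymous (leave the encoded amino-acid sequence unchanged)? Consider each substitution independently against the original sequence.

10

Codon 1 (AAG, Lys): 1 synonymous substitution.
Codon 2 (CTC, Leu): 3 synonymous substitutions.
Codon 3 (ACT, Thr): 3 synonymous substitutions.
Codon 4 (CGT, Arg): 3 synonymous substitutions.
Total: 1 + 3 + 3 + 3 = 10.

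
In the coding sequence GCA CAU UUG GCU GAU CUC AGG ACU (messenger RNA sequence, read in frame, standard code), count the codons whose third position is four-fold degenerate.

Codon 1 GCA (Ala): third position 4-fold.
Codon 2 CAU (His): third position 2-fold.
Codon 3 UUG (Leu): third position 2-fold.
Codon 4 GCU (Ala): third position 4-fold.
Codon 5 GAU (Asp): third position 2-fold.
Codon 6 CUC (Leu): third position 4-fold.
Codon 7 AGG (Arg): third position 2-fold.
Codon 8 ACU (Thr): third position 4-fold.
Four-fold degenerate third positions: 4.

4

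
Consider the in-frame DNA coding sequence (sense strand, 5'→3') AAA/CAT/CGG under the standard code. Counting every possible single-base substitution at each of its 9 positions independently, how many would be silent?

6

Codon 1 (AAA, Lys): 1 synonymous substitution.
Codon 2 (CAT, His): 1 synonymous substitution.
Codon 3 (CGG, Arg): 4 synonymous substitutions.
Total: 1 + 1 + 4 = 6.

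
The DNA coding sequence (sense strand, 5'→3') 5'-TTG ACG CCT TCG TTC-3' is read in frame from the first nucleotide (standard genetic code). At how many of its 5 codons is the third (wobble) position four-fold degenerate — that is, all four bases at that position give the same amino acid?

3

Codon 1 TTG (Leu): third position 2-fold.
Codon 2 ACG (Thr): third position 4-fold.
Codon 3 CCT (Pro): third position 4-fold.
Codon 4 TCG (Ser): third position 4-fold.
Codon 5 TTC (Phe): third position 2-fold.
Four-fold degenerate third positions: 3.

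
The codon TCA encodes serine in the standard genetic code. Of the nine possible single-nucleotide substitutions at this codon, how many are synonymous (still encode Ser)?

Position 1: none → 0 synonymous.
Position 2: none → 0 synonymous.
Position 3: TCT, TCC, TCG → 3 synonymous.
Total: 0 + 0 + 3 = 3.

3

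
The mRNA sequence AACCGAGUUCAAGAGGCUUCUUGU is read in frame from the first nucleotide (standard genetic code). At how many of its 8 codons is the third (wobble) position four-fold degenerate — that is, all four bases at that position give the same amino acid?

Codon 1 AAC (Asn): third position 2-fold.
Codon 2 CGA (Arg): third position 4-fold.
Codon 3 GUU (Val): third position 4-fold.
Codon 4 CAA (Gln): third position 2-fold.
Codon 5 GAG (Glu): third position 2-fold.
Codon 6 GCU (Ala): third position 4-fold.
Codon 7 UCU (Ser): third position 4-fold.
Codon 8 UGU (Cys): third position 2-fold.
Four-fold degenerate third positions: 4.

4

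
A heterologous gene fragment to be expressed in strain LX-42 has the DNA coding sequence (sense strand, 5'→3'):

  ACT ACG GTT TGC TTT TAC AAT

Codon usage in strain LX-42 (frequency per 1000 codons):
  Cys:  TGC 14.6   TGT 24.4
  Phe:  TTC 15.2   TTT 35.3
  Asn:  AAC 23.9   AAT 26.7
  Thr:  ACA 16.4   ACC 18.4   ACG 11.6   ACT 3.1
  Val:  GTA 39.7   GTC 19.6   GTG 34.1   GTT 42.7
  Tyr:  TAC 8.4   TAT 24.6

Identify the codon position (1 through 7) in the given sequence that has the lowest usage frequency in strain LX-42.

Codon 1 ACT (Thr): 3.1 per 1000.
Codon 2 ACG (Thr): 11.6 per 1000.
Codon 3 GTT (Val): 42.7 per 1000.
Codon 4 TGC (Cys): 14.6 per 1000.
Codon 5 TTT (Phe): 35.3 per 1000.
Codon 6 TAC (Tyr): 8.4 per 1000.
Codon 7 AAT (Asn): 26.7 per 1000.
Lowest frequency is 3.1 at codon 1.

1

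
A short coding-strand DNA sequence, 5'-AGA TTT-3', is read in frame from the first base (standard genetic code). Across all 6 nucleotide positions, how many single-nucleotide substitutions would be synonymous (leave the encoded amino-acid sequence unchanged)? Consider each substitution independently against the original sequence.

Codon 1 (AGA, Arg): 2 synonymous substitutions.
Codon 2 (TTT, Phe): 1 synonymous substitution.
Total: 2 + 1 = 3.

3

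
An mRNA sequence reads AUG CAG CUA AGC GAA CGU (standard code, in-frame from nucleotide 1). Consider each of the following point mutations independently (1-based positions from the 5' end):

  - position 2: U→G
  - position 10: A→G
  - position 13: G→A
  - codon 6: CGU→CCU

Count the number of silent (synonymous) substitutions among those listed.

0

Codon 1: AUG (Met) → AGG (Arg) — missense.
Codon 4: AGC (Ser) → GGC (Gly) — missense.
Codon 5: GAA (Glu) → AAA (Lys) — missense.
Codon 6: CGU (Arg) → CCU (Pro) — missense.
Synonymous: 0 of 4.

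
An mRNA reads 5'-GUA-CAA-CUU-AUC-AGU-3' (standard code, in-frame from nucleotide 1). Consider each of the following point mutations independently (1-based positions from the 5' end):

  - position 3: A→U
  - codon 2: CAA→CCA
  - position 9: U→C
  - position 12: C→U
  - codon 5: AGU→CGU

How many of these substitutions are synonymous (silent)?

Codon 1: GUA (Val) → GUU (Val) — synonymous.
Codon 2: CAA (Gln) → CCA (Pro) — missense.
Codon 3: CUU (Leu) → CUC (Leu) — synonymous.
Codon 4: AUC (Ile) → AUU (Ile) — synonymous.
Codon 5: AGU (Ser) → CGU (Arg) — missense.
Synonymous: 3 of 5.

3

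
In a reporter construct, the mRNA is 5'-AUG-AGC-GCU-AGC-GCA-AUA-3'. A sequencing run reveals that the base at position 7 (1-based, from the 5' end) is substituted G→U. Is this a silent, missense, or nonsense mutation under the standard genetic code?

missense

Position 7 falls in codon 3: GCU → Ala.
After the substitution the codon is UCU → Ser.
Ala ≠ Ser, so this is a missense mutation.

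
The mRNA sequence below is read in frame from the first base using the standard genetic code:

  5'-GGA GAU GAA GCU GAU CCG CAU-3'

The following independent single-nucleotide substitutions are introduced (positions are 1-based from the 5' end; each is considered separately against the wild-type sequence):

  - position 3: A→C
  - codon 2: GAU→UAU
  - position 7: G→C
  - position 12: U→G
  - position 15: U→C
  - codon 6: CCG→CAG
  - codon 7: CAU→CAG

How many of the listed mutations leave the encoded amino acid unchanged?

3

Codon 1: GGA (Gly) → GGC (Gly) — synonymous.
Codon 2: GAU (Asp) → UAU (Tyr) — missense.
Codon 3: GAA (Glu) → CAA (Gln) — missense.
Codon 4: GCU (Ala) → GCG (Ala) — synonymous.
Codon 5: GAU (Asp) → GAC (Asp) — synonymous.
Codon 6: CCG (Pro) → CAG (Gln) — missense.
Codon 7: CAU (His) → CAG (Gln) — missense.
Synonymous: 3 of 7.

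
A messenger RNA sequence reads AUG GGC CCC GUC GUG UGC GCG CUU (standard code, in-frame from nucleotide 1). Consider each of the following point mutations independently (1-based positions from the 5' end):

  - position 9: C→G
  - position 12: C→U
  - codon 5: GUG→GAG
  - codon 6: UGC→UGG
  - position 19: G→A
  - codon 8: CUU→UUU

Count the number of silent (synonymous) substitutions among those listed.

Codon 3: CCC (Pro) → CCG (Pro) — synonymous.
Codon 4: GUC (Val) → GUU (Val) — synonymous.
Codon 5: GUG (Val) → GAG (Glu) — missense.
Codon 6: UGC (Cys) → UGG (Trp) — missense.
Codon 7: GCG (Ala) → ACG (Thr) — missense.
Codon 8: CUU (Leu) → UUU (Phe) — missense.
Synonymous: 2 of 6.

2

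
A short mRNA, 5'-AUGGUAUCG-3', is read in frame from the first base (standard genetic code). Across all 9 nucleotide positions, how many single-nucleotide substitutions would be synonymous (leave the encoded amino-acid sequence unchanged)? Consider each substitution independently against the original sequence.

6

Codon 1 (AUG, Met): 0 synonymous substitutions.
Codon 2 (GUA, Val): 3 synonymous substitutions.
Codon 3 (UCG, Ser): 3 synonymous substitutions.
Total: 0 + 3 + 3 = 6.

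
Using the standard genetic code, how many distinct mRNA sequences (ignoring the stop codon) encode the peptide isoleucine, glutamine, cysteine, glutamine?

24

Ile: 3 codons.
Gln: 2 codons.
Cys: 2 codons.
Gln: 2 codons.
3 × 2 × 2 × 2 = 24.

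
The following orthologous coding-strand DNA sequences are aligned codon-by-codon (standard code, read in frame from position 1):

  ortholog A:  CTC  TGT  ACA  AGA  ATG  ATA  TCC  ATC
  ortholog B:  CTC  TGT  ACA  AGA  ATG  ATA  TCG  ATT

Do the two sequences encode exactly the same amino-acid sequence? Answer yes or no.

yes

Codon 1: CTC Leu / CTC Leu — identical.
Codon 2: TGT Cys / TGT Cys — identical.
Codon 3: ACA Thr / ACA Thr — identical.
Codon 4: AGA Arg / AGA Arg — identical.
Codon 5: ATG Met / ATG Met — identical.
Codon 6: ATA Ile / ATA Ile — identical.
Codon 7: TCC Ser / TCG Ser — synonymous.
Codon 8: ATC Ile / ATT Ile — synonymous.
Nonsynonymous differences: 0 → same protein.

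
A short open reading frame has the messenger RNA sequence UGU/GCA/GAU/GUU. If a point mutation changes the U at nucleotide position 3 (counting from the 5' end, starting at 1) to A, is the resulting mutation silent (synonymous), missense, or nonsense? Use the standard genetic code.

nonsense

Position 3 falls in codon 1: UGU → Cys.
After the substitution the codon is UGA → Stop.
The new codon is a stop codon, so this is a nonsense mutation.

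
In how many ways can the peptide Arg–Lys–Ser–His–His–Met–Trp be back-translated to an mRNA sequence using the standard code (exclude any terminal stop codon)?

288

Arg: 6 codons.
Lys: 2 codons.
Ser: 6 codons.
His: 2 codons.
His: 2 codons.
Met: 1 codon.
Trp: 1 codon.
6 × 2 × 6 × 2 × 2 × 1 × 1 = 288.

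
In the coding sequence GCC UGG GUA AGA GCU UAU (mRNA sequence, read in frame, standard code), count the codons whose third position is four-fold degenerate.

3

Codon 1 GCC (Ala): third position 4-fold.
Codon 2 UGG (Trp): third position 1-fold.
Codon 3 GUA (Val): third position 4-fold.
Codon 4 AGA (Arg): third position 2-fold.
Codon 5 GCU (Ala): third position 4-fold.
Codon 6 UAU (Tyr): third position 2-fold.
Four-fold degenerate third positions: 3.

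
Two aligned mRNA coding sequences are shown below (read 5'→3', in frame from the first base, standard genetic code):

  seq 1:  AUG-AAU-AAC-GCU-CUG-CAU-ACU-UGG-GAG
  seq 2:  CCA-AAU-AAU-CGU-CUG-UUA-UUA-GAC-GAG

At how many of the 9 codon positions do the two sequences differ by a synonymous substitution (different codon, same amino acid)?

1

Codon 1: AUG Met / CCA Pro — nonsynonymous.
Codon 2: AAU Asn / AAU Asn — identical.
Codon 3: AAC Asn / AAU Asn — synonymous.
Codon 4: GCU Ala / CGU Arg — nonsynonymous.
Codon 5: CUG Leu / CUG Leu — identical.
Codon 6: CAU His / UUA Leu — nonsynonymous.
Codon 7: ACU Thr / UUA Leu — nonsynonymous.
Codon 8: UGG Trp / GAC Asp — nonsynonymous.
Codon 9: GAG Glu / GAG Glu — identical.
Synonymous differences: 1.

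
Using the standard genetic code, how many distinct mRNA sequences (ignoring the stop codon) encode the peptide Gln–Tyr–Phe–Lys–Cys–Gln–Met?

Gln: 2 codons.
Tyr: 2 codons.
Phe: 2 codons.
Lys: 2 codons.
Cys: 2 codons.
Gln: 2 codons.
Met: 1 codon.
2 × 2 × 2 × 2 × 2 × 2 × 1 = 64.

64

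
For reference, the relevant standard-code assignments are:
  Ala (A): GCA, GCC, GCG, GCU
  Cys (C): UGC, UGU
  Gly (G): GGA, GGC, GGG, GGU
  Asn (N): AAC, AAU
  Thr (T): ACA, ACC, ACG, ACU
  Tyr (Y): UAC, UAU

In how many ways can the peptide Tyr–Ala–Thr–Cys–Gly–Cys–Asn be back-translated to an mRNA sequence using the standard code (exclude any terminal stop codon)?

1024

Tyr: 2 codons.
Ala: 4 codons.
Thr: 4 codons.
Cys: 2 codons.
Gly: 4 codons.
Cys: 2 codons.
Asn: 2 codons.
2 × 4 × 4 × 2 × 4 × 2 × 2 = 1024.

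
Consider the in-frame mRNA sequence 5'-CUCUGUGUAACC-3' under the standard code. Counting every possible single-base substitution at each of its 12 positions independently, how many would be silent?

10

Codon 1 (CUC, Leu): 3 synonymous substitutions.
Codon 2 (UGU, Cys): 1 synonymous substitution.
Codon 3 (GUA, Val): 3 synonymous substitutions.
Codon 4 (ACC, Thr): 3 synonymous substitutions.
Total: 3 + 1 + 3 + 3 = 10.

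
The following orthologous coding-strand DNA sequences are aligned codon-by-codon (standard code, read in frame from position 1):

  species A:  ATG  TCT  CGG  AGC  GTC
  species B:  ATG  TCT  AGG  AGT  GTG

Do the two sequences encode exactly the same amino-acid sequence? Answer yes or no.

Codon 1: ATG Met / ATG Met — identical.
Codon 2: TCT Ser / TCT Ser — identical.
Codon 3: CGG Arg / AGG Arg — synonymous.
Codon 4: AGC Ser / AGT Ser — synonymous.
Codon 5: GTC Val / GTG Val — synonymous.
Nonsynonymous differences: 0 → same protein.

yes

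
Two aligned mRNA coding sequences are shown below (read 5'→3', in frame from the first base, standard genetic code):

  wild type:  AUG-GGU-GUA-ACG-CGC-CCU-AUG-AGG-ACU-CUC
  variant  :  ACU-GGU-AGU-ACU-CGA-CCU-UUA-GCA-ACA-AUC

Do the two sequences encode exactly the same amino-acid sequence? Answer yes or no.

no

Codon 1: AUG Met / ACU Thr — nonsynonymous.
Codon 2: GGU Gly / GGU Gly — identical.
Codon 3: GUA Val / AGU Ser — nonsynonymous.
Codon 4: ACG Thr / ACU Thr — synonymous.
Codon 5: CGC Arg / CGA Arg — synonymous.
Codon 6: CCU Pro / CCU Pro — identical.
Codon 7: AUG Met / UUA Leu — nonsynonymous.
Codon 8: AGG Arg / GCA Ala — nonsynonymous.
Codon 9: ACU Thr / ACA Thr — synonymous.
Codon 10: CUC Leu / AUC Ile — nonsynonymous.
Nonsynonymous differences: 5 → different protein.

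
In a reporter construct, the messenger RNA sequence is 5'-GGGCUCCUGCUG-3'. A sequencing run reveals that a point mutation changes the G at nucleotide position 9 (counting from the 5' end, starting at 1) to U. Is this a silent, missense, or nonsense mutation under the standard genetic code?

Position 9 falls in codon 3: CUG → Leu.
After the substitution the codon is CUU → Leu.
Both encode Leu, so the change is synonymous.

silent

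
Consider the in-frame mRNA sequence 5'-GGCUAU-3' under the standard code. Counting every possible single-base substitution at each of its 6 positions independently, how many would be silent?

4

Codon 1 (GGC, Gly): 3 synonymous substitutions.
Codon 2 (UAU, Tyr): 1 synonymous substitution.
Total: 3 + 1 = 4.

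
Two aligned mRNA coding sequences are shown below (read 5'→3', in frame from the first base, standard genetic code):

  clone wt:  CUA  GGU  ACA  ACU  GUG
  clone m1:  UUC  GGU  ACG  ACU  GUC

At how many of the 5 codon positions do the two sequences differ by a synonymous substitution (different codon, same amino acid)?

2

Codon 1: CUA Leu / UUC Phe — nonsynonymous.
Codon 2: GGU Gly / GGU Gly — identical.
Codon 3: ACA Thr / ACG Thr — synonymous.
Codon 4: ACU Thr / ACU Thr — identical.
Codon 5: GUG Val / GUC Val — synonymous.
Synonymous differences: 2.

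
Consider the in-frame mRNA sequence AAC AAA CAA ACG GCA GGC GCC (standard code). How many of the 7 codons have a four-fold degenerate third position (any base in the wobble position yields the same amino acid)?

4

Codon 1 AAC (Asn): third position 2-fold.
Codon 2 AAA (Lys): third position 2-fold.
Codon 3 CAA (Gln): third position 2-fold.
Codon 4 ACG (Thr): third position 4-fold.
Codon 5 GCA (Ala): third position 4-fold.
Codon 6 GGC (Gly): third position 4-fold.
Codon 7 GCC (Ala): third position 4-fold.
Four-fold degenerate third positions: 4.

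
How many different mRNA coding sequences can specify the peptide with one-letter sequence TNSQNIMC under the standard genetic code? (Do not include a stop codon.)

Thr: 4 codons.
Asn: 2 codons.
Ser: 6 codons.
Gln: 2 codons.
Asn: 2 codons.
Ile: 3 codons.
Met: 1 codon.
Cys: 2 codons.
4 × 2 × 6 × 2 × 2 × 3 × 1 × 2 = 1152.

1152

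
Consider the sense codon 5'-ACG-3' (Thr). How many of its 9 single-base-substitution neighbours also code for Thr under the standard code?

3

Position 1: none → 0 synonymous.
Position 2: none → 0 synonymous.
Position 3: ACU, ACC, ACA → 3 synonymous.
Total: 0 + 0 + 3 = 3.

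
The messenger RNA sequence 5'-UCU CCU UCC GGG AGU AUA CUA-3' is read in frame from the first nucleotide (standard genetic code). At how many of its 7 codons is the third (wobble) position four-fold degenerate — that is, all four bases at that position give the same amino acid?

Codon 1 UCU (Ser): third position 4-fold.
Codon 2 CCU (Pro): third position 4-fold.
Codon 3 UCC (Ser): third position 4-fold.
Codon 4 GGG (Gly): third position 4-fold.
Codon 5 AGU (Ser): third position 2-fold.
Codon 6 AUA (Ile): third position 3-fold.
Codon 7 CUA (Leu): third position 4-fold.
Four-fold degenerate third positions: 5.

5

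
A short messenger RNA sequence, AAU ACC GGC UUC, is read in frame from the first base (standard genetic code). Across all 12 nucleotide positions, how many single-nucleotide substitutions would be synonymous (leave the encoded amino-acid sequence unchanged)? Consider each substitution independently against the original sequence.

Codon 1 (AAU, Asn): 1 synonymous substitution.
Codon 2 (ACC, Thr): 3 synonymous substitutions.
Codon 3 (GGC, Gly): 3 synonymous substitutions.
Codon 4 (UUC, Phe): 1 synonymous substitution.
Total: 1 + 3 + 3 + 1 = 8.

8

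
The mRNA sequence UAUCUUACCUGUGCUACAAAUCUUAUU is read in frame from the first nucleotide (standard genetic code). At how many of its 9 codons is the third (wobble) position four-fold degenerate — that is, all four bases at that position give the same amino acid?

Codon 1 UAU (Tyr): third position 2-fold.
Codon 2 CUU (Leu): third position 4-fold.
Codon 3 ACC (Thr): third position 4-fold.
Codon 4 UGU (Cys): third position 2-fold.
Codon 5 GCU (Ala): third position 4-fold.
Codon 6 ACA (Thr): third position 4-fold.
Codon 7 AAU (Asn): third position 2-fold.
Codon 8 CUU (Leu): third position 4-fold.
Codon 9 AUU (Ile): third position 3-fold.
Four-fold degenerate third positions: 5.

5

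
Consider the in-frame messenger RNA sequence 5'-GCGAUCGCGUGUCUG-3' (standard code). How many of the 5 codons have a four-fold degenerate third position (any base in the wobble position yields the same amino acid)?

3

Codon 1 GCG (Ala): third position 4-fold.
Codon 2 AUC (Ile): third position 3-fold.
Codon 3 GCG (Ala): third position 4-fold.
Codon 4 UGU (Cys): third position 2-fold.
Codon 5 CUG (Leu): third position 4-fold.
Four-fold degenerate third positions: 3.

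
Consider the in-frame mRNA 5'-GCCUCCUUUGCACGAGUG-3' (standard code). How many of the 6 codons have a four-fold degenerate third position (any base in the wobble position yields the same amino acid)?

Codon 1 GCC (Ala): third position 4-fold.
Codon 2 UCC (Ser): third position 4-fold.
Codon 3 UUU (Phe): third position 2-fold.
Codon 4 GCA (Ala): third position 4-fold.
Codon 5 CGA (Arg): third position 4-fold.
Codon 6 GUG (Val): third position 4-fold.
Four-fold degenerate third positions: 5.

5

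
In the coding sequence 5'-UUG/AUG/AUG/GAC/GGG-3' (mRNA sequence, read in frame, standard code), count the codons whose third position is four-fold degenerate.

1

Codon 1 UUG (Leu): third position 2-fold.
Codon 2 AUG (Met): third position 1-fold.
Codon 3 AUG (Met): third position 1-fold.
Codon 4 GAC (Asp): third position 2-fold.
Codon 5 GGG (Gly): third position 4-fold.
Four-fold degenerate third positions: 1.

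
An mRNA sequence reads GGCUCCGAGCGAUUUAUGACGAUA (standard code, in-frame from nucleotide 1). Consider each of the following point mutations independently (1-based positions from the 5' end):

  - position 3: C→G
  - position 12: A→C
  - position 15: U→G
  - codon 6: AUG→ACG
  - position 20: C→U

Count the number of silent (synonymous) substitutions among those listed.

Codon 1: GGC (Gly) → GGG (Gly) — synonymous.
Codon 4: CGA (Arg) → CGC (Arg) — synonymous.
Codon 5: UUU (Phe) → UUG (Leu) — missense.
Codon 6: AUG (Met) → ACG (Thr) — missense.
Codon 7: ACG (Thr) → AUG (Met) — missense.
Synonymous: 2 of 5.

2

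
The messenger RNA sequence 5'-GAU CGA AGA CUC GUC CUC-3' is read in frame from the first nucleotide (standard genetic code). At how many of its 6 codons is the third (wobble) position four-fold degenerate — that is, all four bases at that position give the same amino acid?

Codon 1 GAU (Asp): third position 2-fold.
Codon 2 CGA (Arg): third position 4-fold.
Codon 3 AGA (Arg): third position 2-fold.
Codon 4 CUC (Leu): third position 4-fold.
Codon 5 GUC (Val): third position 4-fold.
Codon 6 CUC (Leu): third position 4-fold.
Four-fold degenerate third positions: 4.

4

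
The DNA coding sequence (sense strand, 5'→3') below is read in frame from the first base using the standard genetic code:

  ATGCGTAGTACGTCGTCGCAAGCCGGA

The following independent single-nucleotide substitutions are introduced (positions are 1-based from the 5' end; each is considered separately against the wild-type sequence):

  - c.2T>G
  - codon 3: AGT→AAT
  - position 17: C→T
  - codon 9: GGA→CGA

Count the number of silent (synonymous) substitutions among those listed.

0

Codon 1: ATG (Met) → AGG (Arg) — missense.
Codon 3: AGT (Ser) → AAT (Asn) — missense.
Codon 6: TCG (Ser) → TTG (Leu) — missense.
Codon 9: GGA (Gly) → CGA (Arg) — missense.
Synonymous: 0 of 4.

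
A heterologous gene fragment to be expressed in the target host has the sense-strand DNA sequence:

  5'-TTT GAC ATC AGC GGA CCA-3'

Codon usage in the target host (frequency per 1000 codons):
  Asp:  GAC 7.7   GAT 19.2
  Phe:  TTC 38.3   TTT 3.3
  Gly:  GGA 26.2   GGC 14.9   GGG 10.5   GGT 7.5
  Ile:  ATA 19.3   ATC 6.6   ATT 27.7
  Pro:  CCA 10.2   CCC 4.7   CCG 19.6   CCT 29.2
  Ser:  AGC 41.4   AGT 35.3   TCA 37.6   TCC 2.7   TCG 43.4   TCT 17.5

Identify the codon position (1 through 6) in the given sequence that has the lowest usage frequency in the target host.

1

Codon 1 TTT (Phe): 3.3 per 1000.
Codon 2 GAC (Asp): 7.7 per 1000.
Codon 3 ATC (Ile): 6.6 per 1000.
Codon 4 AGC (Ser): 41.4 per 1000.
Codon 5 GGA (Gly): 26.2 per 1000.
Codon 6 CCA (Pro): 10.2 per 1000.
Lowest frequency is 3.3 at codon 1.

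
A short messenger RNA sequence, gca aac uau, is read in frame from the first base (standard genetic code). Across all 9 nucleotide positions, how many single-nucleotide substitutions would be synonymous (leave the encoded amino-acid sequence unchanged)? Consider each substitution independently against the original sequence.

Codon 1 (GCA, Ala): 3 synonymous substitutions.
Codon 2 (AAC, Asn): 1 synonymous substitution.
Codon 3 (UAU, Tyr): 1 synonymous substitution.
Total: 3 + 1 + 1 = 5.

5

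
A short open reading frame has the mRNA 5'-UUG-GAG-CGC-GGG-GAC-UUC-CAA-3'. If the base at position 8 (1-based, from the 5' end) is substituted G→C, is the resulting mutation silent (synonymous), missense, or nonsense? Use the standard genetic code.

Position 8 falls in codon 3: CGC → Arg.
After the substitution the codon is CCC → Pro.
Arg ≠ Pro, so this is a missense mutation.

missense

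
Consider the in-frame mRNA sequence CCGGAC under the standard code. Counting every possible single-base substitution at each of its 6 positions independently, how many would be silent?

4

Codon 1 (CCG, Pro): 3 synonymous substitutions.
Codon 2 (GAC, Asp): 1 synonymous substitution.
Total: 3 + 1 = 4.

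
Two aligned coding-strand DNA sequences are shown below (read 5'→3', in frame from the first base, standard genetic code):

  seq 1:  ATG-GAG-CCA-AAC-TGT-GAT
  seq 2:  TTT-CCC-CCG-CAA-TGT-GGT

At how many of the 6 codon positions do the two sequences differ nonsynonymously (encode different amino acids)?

4

Codon 1: ATG Met / TTT Phe — nonsynonymous.
Codon 2: GAG Glu / CCC Pro — nonsynonymous.
Codon 3: CCA Pro / CCG Pro — synonymous.
Codon 4: AAC Asn / CAA Gln — nonsynonymous.
Codon 5: TGT Cys / TGT Cys — identical.
Codon 6: GAT Asp / GGT Gly — nonsynonymous.
Nonsynonymous differences: 4.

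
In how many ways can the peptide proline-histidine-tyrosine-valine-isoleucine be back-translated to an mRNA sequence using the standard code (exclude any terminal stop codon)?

192

Pro: 4 codons.
His: 2 codons.
Tyr: 2 codons.
Val: 4 codons.
Ile: 3 codons.
4 × 2 × 2 × 4 × 3 = 192.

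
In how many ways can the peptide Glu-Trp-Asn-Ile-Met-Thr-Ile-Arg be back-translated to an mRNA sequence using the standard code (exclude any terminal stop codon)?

864

Glu: 2 codons.
Trp: 1 codon.
Asn: 2 codons.
Ile: 3 codons.
Met: 1 codon.
Thr: 4 codons.
Ile: 3 codons.
Arg: 6 codons.
2 × 1 × 2 × 3 × 1 × 4 × 3 × 6 = 864.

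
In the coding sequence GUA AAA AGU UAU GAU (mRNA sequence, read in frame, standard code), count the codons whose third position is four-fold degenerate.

1

Codon 1 GUA (Val): third position 4-fold.
Codon 2 AAA (Lys): third position 2-fold.
Codon 3 AGU (Ser): third position 2-fold.
Codon 4 UAU (Tyr): third position 2-fold.
Codon 5 GAU (Asp): third position 2-fold.
Four-fold degenerate third positions: 1.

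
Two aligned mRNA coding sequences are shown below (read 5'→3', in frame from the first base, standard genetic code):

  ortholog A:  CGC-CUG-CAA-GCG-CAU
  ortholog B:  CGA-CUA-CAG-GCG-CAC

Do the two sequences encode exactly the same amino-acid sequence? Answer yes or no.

Codon 1: CGC Arg / CGA Arg — synonymous.
Codon 2: CUG Leu / CUA Leu — synonymous.
Codon 3: CAA Gln / CAG Gln — synonymous.
Codon 4: GCG Ala / GCG Ala — identical.
Codon 5: CAU His / CAC His — synonymous.
Nonsynonymous differences: 0 → same protein.

yes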